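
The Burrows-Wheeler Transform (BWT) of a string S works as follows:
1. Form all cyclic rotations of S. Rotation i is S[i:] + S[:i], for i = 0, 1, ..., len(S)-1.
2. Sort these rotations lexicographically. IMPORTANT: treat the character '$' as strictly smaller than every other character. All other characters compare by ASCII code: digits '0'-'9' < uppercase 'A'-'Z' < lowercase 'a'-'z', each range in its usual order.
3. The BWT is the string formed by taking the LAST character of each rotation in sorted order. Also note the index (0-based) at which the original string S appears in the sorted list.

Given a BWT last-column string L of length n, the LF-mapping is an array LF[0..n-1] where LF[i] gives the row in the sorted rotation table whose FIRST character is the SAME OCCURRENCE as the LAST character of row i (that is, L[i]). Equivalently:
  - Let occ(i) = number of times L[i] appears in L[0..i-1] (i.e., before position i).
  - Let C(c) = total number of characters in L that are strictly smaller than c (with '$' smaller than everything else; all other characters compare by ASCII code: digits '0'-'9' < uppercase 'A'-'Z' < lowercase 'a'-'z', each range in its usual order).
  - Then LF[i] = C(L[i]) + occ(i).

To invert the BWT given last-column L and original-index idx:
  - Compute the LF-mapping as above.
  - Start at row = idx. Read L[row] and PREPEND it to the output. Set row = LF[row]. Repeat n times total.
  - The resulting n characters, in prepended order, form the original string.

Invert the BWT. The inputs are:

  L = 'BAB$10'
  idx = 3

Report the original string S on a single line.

LF mapping: 4 3 5 0 2 1
Walk LF starting at row 3, prepending L[row]:
  step 1: row=3, L[3]='$', prepend. Next row=LF[3]=0
  step 2: row=0, L[0]='B', prepend. Next row=LF[0]=4
  step 3: row=4, L[4]='1', prepend. Next row=LF[4]=2
  step 4: row=2, L[2]='B', prepend. Next row=LF[2]=5
  step 5: row=5, L[5]='0', prepend. Next row=LF[5]=1
  step 6: row=1, L[1]='A', prepend. Next row=LF[1]=3
Reversed output: A0B1B$

Answer: A0B1B$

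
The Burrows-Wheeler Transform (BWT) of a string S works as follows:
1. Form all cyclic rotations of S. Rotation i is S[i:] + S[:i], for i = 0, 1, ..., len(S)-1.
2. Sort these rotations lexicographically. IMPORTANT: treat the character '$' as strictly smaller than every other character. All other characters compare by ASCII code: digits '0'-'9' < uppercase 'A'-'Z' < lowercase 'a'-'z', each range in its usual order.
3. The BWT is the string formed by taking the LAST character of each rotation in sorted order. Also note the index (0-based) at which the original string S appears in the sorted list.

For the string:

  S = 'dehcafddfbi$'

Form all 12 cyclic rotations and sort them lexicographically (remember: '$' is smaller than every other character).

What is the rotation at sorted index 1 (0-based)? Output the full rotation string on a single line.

Answer: afddfbi$dehc

Derivation:
All 12 rotations (rotation i = S[i:]+S[:i]):
  rot[0] = dehcafddfbi$
  rot[1] = ehcafddfbi$d
  rot[2] = hcafddfbi$de
  rot[3] = cafddfbi$deh
  rot[4] = afddfbi$dehc
  rot[5] = fddfbi$dehca
  rot[6] = ddfbi$dehcaf
  rot[7] = dfbi$dehcafd
  rot[8] = fbi$dehcafdd
  rot[9] = bi$dehcafddf
  rot[10] = i$dehcafddfb
  rot[11] = $dehcafddfbi
Sorted (with $ < everything):
  sorted[0] = $dehcafddfbi
  sorted[1] = afddfbi$dehc
  sorted[2] = bi$dehcafddf
  sorted[3] = cafddfbi$deh
  sorted[4] = ddfbi$dehcaf
  sorted[5] = dehcafddfbi$
  sorted[6] = dfbi$dehcafd
  sorted[7] = ehcafddfbi$d
  sorted[8] = fbi$dehcafdd
  sorted[9] = fddfbi$dehca
  sorted[10] = hcafddfbi$de
  sorted[11] = i$dehcafddfb
sorted[1] = afddfbi$dehc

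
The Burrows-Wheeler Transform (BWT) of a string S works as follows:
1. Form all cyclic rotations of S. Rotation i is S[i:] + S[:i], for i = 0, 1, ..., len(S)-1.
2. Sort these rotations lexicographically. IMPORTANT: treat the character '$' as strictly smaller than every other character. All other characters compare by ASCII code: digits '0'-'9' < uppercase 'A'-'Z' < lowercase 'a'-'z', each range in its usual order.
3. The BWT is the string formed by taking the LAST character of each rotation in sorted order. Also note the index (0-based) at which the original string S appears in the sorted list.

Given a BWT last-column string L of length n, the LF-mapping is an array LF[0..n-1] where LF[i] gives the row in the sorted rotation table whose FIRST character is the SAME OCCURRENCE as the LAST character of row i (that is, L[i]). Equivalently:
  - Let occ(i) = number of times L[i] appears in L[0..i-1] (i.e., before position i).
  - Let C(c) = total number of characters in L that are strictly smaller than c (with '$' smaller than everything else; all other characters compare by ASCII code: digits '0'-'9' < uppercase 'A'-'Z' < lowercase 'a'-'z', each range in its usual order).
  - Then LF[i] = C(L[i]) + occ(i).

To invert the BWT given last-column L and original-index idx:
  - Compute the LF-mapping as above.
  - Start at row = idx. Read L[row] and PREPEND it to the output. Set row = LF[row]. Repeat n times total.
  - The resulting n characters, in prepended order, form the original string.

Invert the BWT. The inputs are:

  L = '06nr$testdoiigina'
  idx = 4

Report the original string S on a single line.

Answer: disintegration60$

Derivation:
LF mapping: 1 2 10 13 0 15 5 14 16 4 12 7 8 6 9 11 3
Walk LF starting at row 4, prepending L[row]:
  step 1: row=4, L[4]='$', prepend. Next row=LF[4]=0
  step 2: row=0, L[0]='0', prepend. Next row=LF[0]=1
  step 3: row=1, L[1]='6', prepend. Next row=LF[1]=2
  step 4: row=2, L[2]='n', prepend. Next row=LF[2]=10
  step 5: row=10, L[10]='o', prepend. Next row=LF[10]=12
  step 6: row=12, L[12]='i', prepend. Next row=LF[12]=8
  step 7: row=8, L[8]='t', prepend. Next row=LF[8]=16
  step 8: row=16, L[16]='a', prepend. Next row=LF[16]=3
  step 9: row=3, L[3]='r', prepend. Next row=LF[3]=13
  step 10: row=13, L[13]='g', prepend. Next row=LF[13]=6
  step 11: row=6, L[6]='e', prepend. Next row=LF[6]=5
  step 12: row=5, L[5]='t', prepend. Next row=LF[5]=15
  step 13: row=15, L[15]='n', prepend. Next row=LF[15]=11
  step 14: row=11, L[11]='i', prepend. Next row=LF[11]=7
  step 15: row=7, L[7]='s', prepend. Next row=LF[7]=14
  step 16: row=14, L[14]='i', prepend. Next row=LF[14]=9
  step 17: row=9, L[9]='d', prepend. Next row=LF[9]=4
Reversed output: disintegration60$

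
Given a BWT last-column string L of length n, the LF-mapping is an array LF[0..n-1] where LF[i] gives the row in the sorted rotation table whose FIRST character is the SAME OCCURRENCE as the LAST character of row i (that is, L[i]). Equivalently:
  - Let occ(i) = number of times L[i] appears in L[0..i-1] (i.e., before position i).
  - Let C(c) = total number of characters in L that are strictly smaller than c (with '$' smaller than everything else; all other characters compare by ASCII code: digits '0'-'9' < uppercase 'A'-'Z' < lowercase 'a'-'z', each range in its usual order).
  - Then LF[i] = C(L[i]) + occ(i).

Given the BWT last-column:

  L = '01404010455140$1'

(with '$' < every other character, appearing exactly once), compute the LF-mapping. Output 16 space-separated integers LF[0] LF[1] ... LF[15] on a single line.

Answer: 1 6 10 2 11 3 7 4 12 14 15 8 13 5 0 9

Derivation:
Char counts: '$':1, '0':5, '1':4, '4':4, '5':2
C (first-col start): C('$')=0, C('0')=1, C('1')=6, C('4')=10, C('5')=14
L[0]='0': occ=0, LF[0]=C('0')+0=1+0=1
L[1]='1': occ=0, LF[1]=C('1')+0=6+0=6
L[2]='4': occ=0, LF[2]=C('4')+0=10+0=10
L[3]='0': occ=1, LF[3]=C('0')+1=1+1=2
L[4]='4': occ=1, LF[4]=C('4')+1=10+1=11
L[5]='0': occ=2, LF[5]=C('0')+2=1+2=3
L[6]='1': occ=1, LF[6]=C('1')+1=6+1=7
L[7]='0': occ=3, LF[7]=C('0')+3=1+3=4
L[8]='4': occ=2, LF[8]=C('4')+2=10+2=12
L[9]='5': occ=0, LF[9]=C('5')+0=14+0=14
L[10]='5': occ=1, LF[10]=C('5')+1=14+1=15
L[11]='1': occ=2, LF[11]=C('1')+2=6+2=8
L[12]='4': occ=3, LF[12]=C('4')+3=10+3=13
L[13]='0': occ=4, LF[13]=C('0')+4=1+4=5
L[14]='$': occ=0, LF[14]=C('$')+0=0+0=0
L[15]='1': occ=3, LF[15]=C('1')+3=6+3=9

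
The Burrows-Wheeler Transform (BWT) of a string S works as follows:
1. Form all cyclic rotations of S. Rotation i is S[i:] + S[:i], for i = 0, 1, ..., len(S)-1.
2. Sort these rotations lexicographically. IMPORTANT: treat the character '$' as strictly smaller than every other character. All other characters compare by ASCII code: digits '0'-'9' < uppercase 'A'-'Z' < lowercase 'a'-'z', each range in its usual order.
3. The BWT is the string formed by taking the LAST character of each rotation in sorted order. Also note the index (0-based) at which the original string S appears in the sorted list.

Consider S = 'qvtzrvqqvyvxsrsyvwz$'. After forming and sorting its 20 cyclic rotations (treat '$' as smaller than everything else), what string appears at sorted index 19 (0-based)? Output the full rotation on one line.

All 20 rotations (rotation i = S[i:]+S[:i]):
  rot[0] = qvtzrvqqvyvxsrsyvwz$
  rot[1] = vtzrvqqvyvxsrsyvwz$q
  rot[2] = tzrvqqvyvxsrsyvwz$qv
  rot[3] = zrvqqvyvxsrsyvwz$qvt
  rot[4] = rvqqvyvxsrsyvwz$qvtz
  rot[5] = vqqvyvxsrsyvwz$qvtzr
  rot[6] = qqvyvxsrsyvwz$qvtzrv
  rot[7] = qvyvxsrsyvwz$qvtzrvq
  rot[8] = vyvxsrsyvwz$qvtzrvqq
  rot[9] = yvxsrsyvwz$qvtzrvqqv
  rot[10] = vxsrsyvwz$qvtzrvqqvy
  rot[11] = xsrsyvwz$qvtzrvqqvyv
  rot[12] = srsyvwz$qvtzrvqqvyvx
  rot[13] = rsyvwz$qvtzrvqqvyvxs
  rot[14] = syvwz$qvtzrvqqvyvxsr
  rot[15] = yvwz$qvtzrvqqvyvxsrs
  rot[16] = vwz$qvtzrvqqvyvxsrsy
  rot[17] = wz$qvtzrvqqvyvxsrsyv
  rot[18] = z$qvtzrvqqvyvxsrsyvw
  rot[19] = $qvtzrvqqvyvxsrsyvwz
Sorted (with $ < everything):
  sorted[0] = $qvtzrvqqvyvxsrsyvwz
  sorted[1] = qqvyvxsrsyvwz$qvtzrv
  sorted[2] = qvtzrvqqvyvxsrsyvwz$
  sorted[3] = qvyvxsrsyvwz$qvtzrvq
  sorted[4] = rsyvwz$qvtzrvqqvyvxs
  sorted[5] = rvqqvyvxsrsyvwz$qvtz
  sorted[6] = srsyvwz$qvtzrvqqvyvx
  sorted[7] = syvwz$qvtzrvqqvyvxsr
  sorted[8] = tzrvqqvyvxsrsyvwz$qv
  sorted[9] = vqqvyvxsrsyvwz$qvtzr
  sorted[10] = vtzrvqqvyvxsrsyvwz$q
  sorted[11] = vwz$qvtzrvqqvyvxsrsy
  sorted[12] = vxsrsyvwz$qvtzrvqqvy
  sorted[13] = vyvxsrsyvwz$qvtzrvqq
  sorted[14] = wz$qvtzrvqqvyvxsrsyv
  sorted[15] = xsrsyvwz$qvtzrvqqvyv
  sorted[16] = yvwz$qvtzrvqqvyvxsrs
  sorted[17] = yvxsrsyvwz$qvtzrvqqv
  sorted[18] = z$qvtzrvqqvyvxsrsyvw
  sorted[19] = zrvqqvyvxsrsyvwz$qvt
sorted[19] = zrvqqvyvxsrsyvwz$qvt

Answer: zrvqqvyvxsrsyvwz$qvt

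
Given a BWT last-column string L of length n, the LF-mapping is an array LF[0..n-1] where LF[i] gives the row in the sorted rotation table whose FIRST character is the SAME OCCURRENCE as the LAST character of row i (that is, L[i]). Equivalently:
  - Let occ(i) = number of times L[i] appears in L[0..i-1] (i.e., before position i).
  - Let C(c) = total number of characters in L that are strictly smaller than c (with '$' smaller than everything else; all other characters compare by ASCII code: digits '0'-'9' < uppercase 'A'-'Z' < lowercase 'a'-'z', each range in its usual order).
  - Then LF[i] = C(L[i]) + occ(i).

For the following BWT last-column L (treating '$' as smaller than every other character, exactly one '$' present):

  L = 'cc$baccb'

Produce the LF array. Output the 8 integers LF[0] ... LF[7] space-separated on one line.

Char counts: '$':1, 'a':1, 'b':2, 'c':4
C (first-col start): C('$')=0, C('a')=1, C('b')=2, C('c')=4
L[0]='c': occ=0, LF[0]=C('c')+0=4+0=4
L[1]='c': occ=1, LF[1]=C('c')+1=4+1=5
L[2]='$': occ=0, LF[2]=C('$')+0=0+0=0
L[3]='b': occ=0, LF[3]=C('b')+0=2+0=2
L[4]='a': occ=0, LF[4]=C('a')+0=1+0=1
L[5]='c': occ=2, LF[5]=C('c')+2=4+2=6
L[6]='c': occ=3, LF[6]=C('c')+3=4+3=7
L[7]='b': occ=1, LF[7]=C('b')+1=2+1=3

Answer: 4 5 0 2 1 6 7 3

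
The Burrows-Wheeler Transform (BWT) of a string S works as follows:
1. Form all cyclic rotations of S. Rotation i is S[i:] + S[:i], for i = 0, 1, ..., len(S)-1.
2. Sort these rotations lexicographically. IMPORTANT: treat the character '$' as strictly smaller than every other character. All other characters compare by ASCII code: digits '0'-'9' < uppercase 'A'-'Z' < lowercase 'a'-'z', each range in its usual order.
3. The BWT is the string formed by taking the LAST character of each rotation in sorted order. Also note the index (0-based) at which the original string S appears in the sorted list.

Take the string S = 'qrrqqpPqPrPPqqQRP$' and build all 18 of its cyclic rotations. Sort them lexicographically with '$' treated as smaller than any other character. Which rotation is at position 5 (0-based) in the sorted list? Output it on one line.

All 18 rotations (rotation i = S[i:]+S[:i]):
  rot[0] = qrrqqpPqPrPPqqQRP$
  rot[1] = rrqqpPqPrPPqqQRP$q
  rot[2] = rqqpPqPrPPqqQRP$qr
  rot[3] = qqpPqPrPPqqQRP$qrr
  rot[4] = qpPqPrPPqqQRP$qrrq
  rot[5] = pPqPrPPqqQRP$qrrqq
  rot[6] = PqPrPPqqQRP$qrrqqp
  rot[7] = qPrPPqqQRP$qrrqqpP
  rot[8] = PrPPqqQRP$qrrqqpPq
  rot[9] = rPPqqQRP$qrrqqpPqP
  rot[10] = PPqqQRP$qrrqqpPqPr
  rot[11] = PqqQRP$qrrqqpPqPrP
  rot[12] = qqQRP$qrrqqpPqPrPP
  rot[13] = qQRP$qrrqqpPqPrPPq
  rot[14] = QRP$qrrqqpPqPrPPqq
  rot[15] = RP$qrrqqpPqPrPPqqQ
  rot[16] = P$qrrqqpPqPrPPqqQR
  rot[17] = $qrrqqpPqPrPPqqQRP
Sorted (with $ < everything):
  sorted[0] = $qrrqqpPqPrPPqqQRP
  sorted[1] = P$qrrqqpPqPrPPqqQR
  sorted[2] = PPqqQRP$qrrqqpPqPr
  sorted[3] = PqPrPPqqQRP$qrrqqp
  sorted[4] = PqqQRP$qrrqqpPqPrP
  sorted[5] = PrPPqqQRP$qrrqqpPq
  sorted[6] = QRP$qrrqqpPqPrPPqq
  sorted[7] = RP$qrrqqpPqPrPPqqQ
  sorted[8] = pPqPrPPqqQRP$qrrqq
  sorted[9] = qPrPPqqQRP$qrrqqpP
  sorted[10] = qQRP$qrrqqpPqPrPPq
  sorted[11] = qpPqPrPPqqQRP$qrrq
  sorted[12] = qqQRP$qrrqqpPqPrPP
  sorted[13] = qqpPqPrPPqqQRP$qrr
  sorted[14] = qrrqqpPqPrPPqqQRP$
  sorted[15] = rPPqqQRP$qrrqqpPqP
  sorted[16] = rqqpPqPrPPqqQRP$qr
  sorted[17] = rrqqpPqPrPPqqQRP$q
sorted[5] = PrPPqqQRP$qrrqqpPq

Answer: PrPPqqQRP$qrrqqpPq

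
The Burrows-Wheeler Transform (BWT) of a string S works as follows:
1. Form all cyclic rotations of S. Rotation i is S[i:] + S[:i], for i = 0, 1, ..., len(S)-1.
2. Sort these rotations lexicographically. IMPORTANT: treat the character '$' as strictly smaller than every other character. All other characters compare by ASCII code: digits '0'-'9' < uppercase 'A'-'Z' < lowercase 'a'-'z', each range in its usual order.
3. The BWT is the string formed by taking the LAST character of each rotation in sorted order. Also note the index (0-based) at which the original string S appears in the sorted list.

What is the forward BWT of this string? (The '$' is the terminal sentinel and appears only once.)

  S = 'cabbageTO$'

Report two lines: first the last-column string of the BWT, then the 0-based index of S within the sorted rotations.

Answer: OTecbba$ga
7

Derivation:
All 10 rotations (rotation i = S[i:]+S[:i]):
  rot[0] = cabbageTO$
  rot[1] = abbageTO$c
  rot[2] = bbageTO$ca
  rot[3] = bageTO$cab
  rot[4] = ageTO$cabb
  rot[5] = geTO$cabba
  rot[6] = eTO$cabbag
  rot[7] = TO$cabbage
  rot[8] = O$cabbageT
  rot[9] = $cabbageTO
Sorted (with $ < everything):
  sorted[0] = $cabbageTO  (last char: 'O')
  sorted[1] = O$cabbageT  (last char: 'T')
  sorted[2] = TO$cabbage  (last char: 'e')
  sorted[3] = abbageTO$c  (last char: 'c')
  sorted[4] = ageTO$cabb  (last char: 'b')
  sorted[5] = bageTO$cab  (last char: 'b')
  sorted[6] = bbageTO$ca  (last char: 'a')
  sorted[7] = cabbageTO$  (last char: '$')
  sorted[8] = eTO$cabbag  (last char: 'g')
  sorted[9] = geTO$cabba  (last char: 'a')
Last column: OTecbba$ga
Original string S is at sorted index 7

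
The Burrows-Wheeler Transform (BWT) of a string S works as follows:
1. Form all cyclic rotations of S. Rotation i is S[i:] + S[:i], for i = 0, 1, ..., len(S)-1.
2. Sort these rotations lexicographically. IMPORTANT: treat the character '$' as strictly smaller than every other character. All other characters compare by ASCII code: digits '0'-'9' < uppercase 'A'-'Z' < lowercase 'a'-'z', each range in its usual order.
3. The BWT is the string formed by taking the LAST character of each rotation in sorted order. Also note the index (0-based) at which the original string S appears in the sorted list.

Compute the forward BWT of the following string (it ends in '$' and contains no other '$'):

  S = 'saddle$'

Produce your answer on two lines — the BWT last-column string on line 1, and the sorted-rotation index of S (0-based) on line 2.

Answer: esadld$
6

Derivation:
All 7 rotations (rotation i = S[i:]+S[:i]):
  rot[0] = saddle$
  rot[1] = addle$s
  rot[2] = ddle$sa
  rot[3] = dle$sad
  rot[4] = le$sadd
  rot[5] = e$saddl
  rot[6] = $saddle
Sorted (with $ < everything):
  sorted[0] = $saddle  (last char: 'e')
  sorted[1] = addle$s  (last char: 's')
  sorted[2] = ddle$sa  (last char: 'a')
  sorted[3] = dle$sad  (last char: 'd')
  sorted[4] = e$saddl  (last char: 'l')
  sorted[5] = le$sadd  (last char: 'd')
  sorted[6] = saddle$  (last char: '$')
Last column: esadld$
Original string S is at sorted index 6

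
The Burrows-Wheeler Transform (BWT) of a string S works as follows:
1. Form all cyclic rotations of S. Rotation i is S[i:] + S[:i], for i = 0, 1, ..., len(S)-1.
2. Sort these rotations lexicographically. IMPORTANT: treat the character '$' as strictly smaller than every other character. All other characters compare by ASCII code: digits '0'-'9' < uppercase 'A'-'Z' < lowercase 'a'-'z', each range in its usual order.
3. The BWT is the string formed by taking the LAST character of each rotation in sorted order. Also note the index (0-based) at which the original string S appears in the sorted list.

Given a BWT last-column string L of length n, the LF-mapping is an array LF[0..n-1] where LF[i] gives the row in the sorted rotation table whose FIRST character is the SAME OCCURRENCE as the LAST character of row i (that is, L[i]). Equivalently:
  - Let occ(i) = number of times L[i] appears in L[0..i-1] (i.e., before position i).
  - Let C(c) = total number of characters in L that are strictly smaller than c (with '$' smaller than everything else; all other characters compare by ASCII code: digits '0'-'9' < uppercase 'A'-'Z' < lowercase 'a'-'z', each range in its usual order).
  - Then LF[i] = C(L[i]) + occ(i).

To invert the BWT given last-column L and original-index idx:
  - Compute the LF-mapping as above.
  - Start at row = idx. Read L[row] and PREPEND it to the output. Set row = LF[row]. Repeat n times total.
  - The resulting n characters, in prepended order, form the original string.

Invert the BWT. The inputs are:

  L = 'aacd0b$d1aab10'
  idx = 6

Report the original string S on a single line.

Answer: a01d1abc0daba$

Derivation:
LF mapping: 5 6 11 12 1 9 0 13 3 7 8 10 4 2
Walk LF starting at row 6, prepending L[row]:
  step 1: row=6, L[6]='$', prepend. Next row=LF[6]=0
  step 2: row=0, L[0]='a', prepend. Next row=LF[0]=5
  step 3: row=5, L[5]='b', prepend. Next row=LF[5]=9
  step 4: row=9, L[9]='a', prepend. Next row=LF[9]=7
  step 5: row=7, L[7]='d', prepend. Next row=LF[7]=13
  step 6: row=13, L[13]='0', prepend. Next row=LF[13]=2
  step 7: row=2, L[2]='c', prepend. Next row=LF[2]=11
  step 8: row=11, L[11]='b', prepend. Next row=LF[11]=10
  step 9: row=10, L[10]='a', prepend. Next row=LF[10]=8
  step 10: row=8, L[8]='1', prepend. Next row=LF[8]=3
  step 11: row=3, L[3]='d', prepend. Next row=LF[3]=12
  step 12: row=12, L[12]='1', prepend. Next row=LF[12]=4
  step 13: row=4, L[4]='0', prepend. Next row=LF[4]=1
  step 14: row=1, L[1]='a', prepend. Next row=LF[1]=6
Reversed output: a01d1abc0daba$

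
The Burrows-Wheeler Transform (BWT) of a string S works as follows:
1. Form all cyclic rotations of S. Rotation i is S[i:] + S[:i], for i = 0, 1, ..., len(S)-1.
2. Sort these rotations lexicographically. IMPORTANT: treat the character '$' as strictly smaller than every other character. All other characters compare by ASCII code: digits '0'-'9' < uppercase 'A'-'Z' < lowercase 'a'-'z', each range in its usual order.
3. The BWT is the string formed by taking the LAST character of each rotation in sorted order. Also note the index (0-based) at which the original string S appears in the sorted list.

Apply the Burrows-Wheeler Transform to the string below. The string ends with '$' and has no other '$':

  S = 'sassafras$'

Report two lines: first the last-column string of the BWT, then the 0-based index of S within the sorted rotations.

All 10 rotations (rotation i = S[i:]+S[:i]):
  rot[0] = sassafras$
  rot[1] = assafras$s
  rot[2] = ssafras$sa
  rot[3] = safras$sas
  rot[4] = afras$sass
  rot[5] = fras$sassa
  rot[6] = ras$sassaf
  rot[7] = as$sassafr
  rot[8] = s$sassafra
  rot[9] = $sassafras
Sorted (with $ < everything):
  sorted[0] = $sassafras  (last char: 's')
  sorted[1] = afras$sass  (last char: 's')
  sorted[2] = as$sassafr  (last char: 'r')
  sorted[3] = assafras$s  (last char: 's')
  sorted[4] = fras$sassa  (last char: 'a')
  sorted[5] = ras$sassaf  (last char: 'f')
  sorted[6] = s$sassafra  (last char: 'a')
  sorted[7] = safras$sas  (last char: 's')
  sorted[8] = sassafras$  (last char: '$')
  sorted[9] = ssafras$sa  (last char: 'a')
Last column: ssrsafas$a
Original string S is at sorted index 8

Answer: ssrsafas$a
8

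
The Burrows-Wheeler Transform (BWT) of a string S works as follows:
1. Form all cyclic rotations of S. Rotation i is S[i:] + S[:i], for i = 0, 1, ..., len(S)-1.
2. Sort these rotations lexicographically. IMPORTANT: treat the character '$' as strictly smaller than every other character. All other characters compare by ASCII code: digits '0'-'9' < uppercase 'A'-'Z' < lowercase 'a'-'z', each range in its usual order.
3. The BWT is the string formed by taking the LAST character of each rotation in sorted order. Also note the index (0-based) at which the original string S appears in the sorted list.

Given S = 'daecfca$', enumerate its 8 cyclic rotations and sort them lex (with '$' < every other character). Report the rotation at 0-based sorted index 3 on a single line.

All 8 rotations (rotation i = S[i:]+S[:i]):
  rot[0] = daecfca$
  rot[1] = aecfca$d
  rot[2] = ecfca$da
  rot[3] = cfca$dae
  rot[4] = fca$daec
  rot[5] = ca$daecf
  rot[6] = a$daecfc
  rot[7] = $daecfca
Sorted (with $ < everything):
  sorted[0] = $daecfca
  sorted[1] = a$daecfc
  sorted[2] = aecfca$d
  sorted[3] = ca$daecf
  sorted[4] = cfca$dae
  sorted[5] = daecfca$
  sorted[6] = ecfca$da
  sorted[7] = fca$daec
sorted[3] = ca$daecf

Answer: ca$daecf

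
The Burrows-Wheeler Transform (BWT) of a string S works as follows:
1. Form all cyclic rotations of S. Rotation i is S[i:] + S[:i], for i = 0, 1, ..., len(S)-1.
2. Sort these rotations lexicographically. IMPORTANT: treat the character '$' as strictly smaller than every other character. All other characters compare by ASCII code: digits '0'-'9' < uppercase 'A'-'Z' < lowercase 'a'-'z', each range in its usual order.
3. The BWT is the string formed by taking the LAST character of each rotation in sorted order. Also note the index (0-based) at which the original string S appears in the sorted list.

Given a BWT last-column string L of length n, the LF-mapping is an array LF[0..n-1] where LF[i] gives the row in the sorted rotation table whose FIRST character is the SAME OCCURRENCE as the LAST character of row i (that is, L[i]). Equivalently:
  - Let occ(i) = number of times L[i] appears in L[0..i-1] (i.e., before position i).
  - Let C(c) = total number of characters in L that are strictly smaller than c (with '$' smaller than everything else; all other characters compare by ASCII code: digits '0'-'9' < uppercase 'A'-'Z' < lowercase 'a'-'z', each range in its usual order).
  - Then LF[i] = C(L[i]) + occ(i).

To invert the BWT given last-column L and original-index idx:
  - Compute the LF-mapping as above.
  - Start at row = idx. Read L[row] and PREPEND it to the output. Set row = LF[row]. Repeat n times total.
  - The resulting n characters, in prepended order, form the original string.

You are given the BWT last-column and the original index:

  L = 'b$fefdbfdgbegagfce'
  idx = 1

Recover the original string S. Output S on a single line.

Answer: afdebdcgfbegfgefb$

Derivation:
LF mapping: 2 0 11 8 12 6 3 13 7 15 4 9 16 1 17 14 5 10
Walk LF starting at row 1, prepending L[row]:
  step 1: row=1, L[1]='$', prepend. Next row=LF[1]=0
  step 2: row=0, L[0]='b', prepend. Next row=LF[0]=2
  step 3: row=2, L[2]='f', prepend. Next row=LF[2]=11
  step 4: row=11, L[11]='e', prepend. Next row=LF[11]=9
  step 5: row=9, L[9]='g', prepend. Next row=LF[9]=15
  step 6: row=15, L[15]='f', prepend. Next row=LF[15]=14
  step 7: row=14, L[14]='g', prepend. Next row=LF[14]=17
  step 8: row=17, L[17]='e', prepend. Next row=LF[17]=10
  step 9: row=10, L[10]='b', prepend. Next row=LF[10]=4
  step 10: row=4, L[4]='f', prepend. Next row=LF[4]=12
  step 11: row=12, L[12]='g', prepend. Next row=LF[12]=16
  step 12: row=16, L[16]='c', prepend. Next row=LF[16]=5
  step 13: row=5, L[5]='d', prepend. Next row=LF[5]=6
  step 14: row=6, L[6]='b', prepend. Next row=LF[6]=3
  step 15: row=3, L[3]='e', prepend. Next row=LF[3]=8
  step 16: row=8, L[8]='d', prepend. Next row=LF[8]=7
  step 17: row=7, L[7]='f', prepend. Next row=LF[7]=13
  step 18: row=13, L[13]='a', prepend. Next row=LF[13]=1
Reversed output: afdebdcgfbegfgefb$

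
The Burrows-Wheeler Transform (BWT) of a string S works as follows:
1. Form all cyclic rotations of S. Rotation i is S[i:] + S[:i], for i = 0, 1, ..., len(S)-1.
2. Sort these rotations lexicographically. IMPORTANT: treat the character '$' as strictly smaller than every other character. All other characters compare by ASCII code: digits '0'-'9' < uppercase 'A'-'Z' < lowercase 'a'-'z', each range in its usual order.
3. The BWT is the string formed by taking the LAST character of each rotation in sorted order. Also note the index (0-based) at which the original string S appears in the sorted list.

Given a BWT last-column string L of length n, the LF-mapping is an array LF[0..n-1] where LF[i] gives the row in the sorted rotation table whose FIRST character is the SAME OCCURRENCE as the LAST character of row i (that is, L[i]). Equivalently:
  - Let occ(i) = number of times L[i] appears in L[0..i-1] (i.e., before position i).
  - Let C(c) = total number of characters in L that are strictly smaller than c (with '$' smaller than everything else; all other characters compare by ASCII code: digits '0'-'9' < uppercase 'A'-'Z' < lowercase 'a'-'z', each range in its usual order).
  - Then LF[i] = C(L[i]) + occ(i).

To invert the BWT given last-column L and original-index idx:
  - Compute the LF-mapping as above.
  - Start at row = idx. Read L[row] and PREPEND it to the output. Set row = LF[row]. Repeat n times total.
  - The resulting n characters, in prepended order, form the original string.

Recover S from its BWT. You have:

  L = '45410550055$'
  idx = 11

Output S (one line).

LF mapping: 5 7 6 4 1 8 9 2 3 10 11 0
Walk LF starting at row 11, prepending L[row]:
  step 1: row=11, L[11]='$', prepend. Next row=LF[11]=0
  step 2: row=0, L[0]='4', prepend. Next row=LF[0]=5
  step 3: row=5, L[5]='5', prepend. Next row=LF[5]=8
  step 4: row=8, L[8]='0', prepend. Next row=LF[8]=3
  step 5: row=3, L[3]='1', prepend. Next row=LF[3]=4
  step 6: row=4, L[4]='0', prepend. Next row=LF[4]=1
  step 7: row=1, L[1]='5', prepend. Next row=LF[1]=7
  step 8: row=7, L[7]='0', prepend. Next row=LF[7]=2
  step 9: row=2, L[2]='4', prepend. Next row=LF[2]=6
  step 10: row=6, L[6]='5', prepend. Next row=LF[6]=9
  step 11: row=9, L[9]='5', prepend. Next row=LF[9]=10
  step 12: row=10, L[10]='5', prepend. Next row=LF[10]=11
Reversed output: 55540501054$

Answer: 55540501054$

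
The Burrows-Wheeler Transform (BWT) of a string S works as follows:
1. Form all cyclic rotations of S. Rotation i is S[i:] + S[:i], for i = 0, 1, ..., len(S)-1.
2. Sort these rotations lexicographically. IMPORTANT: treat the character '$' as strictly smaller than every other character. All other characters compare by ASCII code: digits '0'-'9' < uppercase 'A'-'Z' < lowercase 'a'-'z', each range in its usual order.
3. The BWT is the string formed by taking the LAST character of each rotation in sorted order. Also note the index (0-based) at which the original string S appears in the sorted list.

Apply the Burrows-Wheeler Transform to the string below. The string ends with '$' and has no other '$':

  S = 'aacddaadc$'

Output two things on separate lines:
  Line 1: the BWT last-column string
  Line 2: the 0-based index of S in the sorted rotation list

Answer: c$daadadac
1

Derivation:
All 10 rotations (rotation i = S[i:]+S[:i]):
  rot[0] = aacddaadc$
  rot[1] = acddaadc$a
  rot[2] = cddaadc$aa
  rot[3] = ddaadc$aac
  rot[4] = daadc$aacd
  rot[5] = aadc$aacdd
  rot[6] = adc$aacdda
  rot[7] = dc$aacddaa
  rot[8] = c$aacddaad
  rot[9] = $aacddaadc
Sorted (with $ < everything):
  sorted[0] = $aacddaadc  (last char: 'c')
  sorted[1] = aacddaadc$  (last char: '$')
  sorted[2] = aadc$aacdd  (last char: 'd')
  sorted[3] = acddaadc$a  (last char: 'a')
  sorted[4] = adc$aacdda  (last char: 'a')
  sorted[5] = c$aacddaad  (last char: 'd')
  sorted[6] = cddaadc$aa  (last char: 'a')
  sorted[7] = daadc$aacd  (last char: 'd')
  sorted[8] = dc$aacddaa  (last char: 'a')
  sorted[9] = ddaadc$aac  (last char: 'c')
Last column: c$daadadac
Original string S is at sorted index 1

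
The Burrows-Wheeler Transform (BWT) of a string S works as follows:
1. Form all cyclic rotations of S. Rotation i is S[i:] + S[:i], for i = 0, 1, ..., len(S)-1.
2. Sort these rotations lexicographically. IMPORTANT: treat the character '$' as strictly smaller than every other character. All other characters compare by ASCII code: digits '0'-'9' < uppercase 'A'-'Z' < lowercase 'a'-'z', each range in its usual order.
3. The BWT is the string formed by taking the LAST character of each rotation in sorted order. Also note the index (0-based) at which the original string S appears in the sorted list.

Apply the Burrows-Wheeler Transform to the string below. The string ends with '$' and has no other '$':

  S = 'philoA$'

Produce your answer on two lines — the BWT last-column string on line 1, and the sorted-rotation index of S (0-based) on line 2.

Answer: Aophil$
6

Derivation:
All 7 rotations (rotation i = S[i:]+S[:i]):
  rot[0] = philoA$
  rot[1] = hiloA$p
  rot[2] = iloA$ph
  rot[3] = loA$phi
  rot[4] = oA$phil
  rot[5] = A$philo
  rot[6] = $philoA
Sorted (with $ < everything):
  sorted[0] = $philoA  (last char: 'A')
  sorted[1] = A$philo  (last char: 'o')
  sorted[2] = hiloA$p  (last char: 'p')
  sorted[3] = iloA$ph  (last char: 'h')
  sorted[4] = loA$phi  (last char: 'i')
  sorted[5] = oA$phil  (last char: 'l')
  sorted[6] = philoA$  (last char: '$')
Last column: Aophil$
Original string S is at sorted index 6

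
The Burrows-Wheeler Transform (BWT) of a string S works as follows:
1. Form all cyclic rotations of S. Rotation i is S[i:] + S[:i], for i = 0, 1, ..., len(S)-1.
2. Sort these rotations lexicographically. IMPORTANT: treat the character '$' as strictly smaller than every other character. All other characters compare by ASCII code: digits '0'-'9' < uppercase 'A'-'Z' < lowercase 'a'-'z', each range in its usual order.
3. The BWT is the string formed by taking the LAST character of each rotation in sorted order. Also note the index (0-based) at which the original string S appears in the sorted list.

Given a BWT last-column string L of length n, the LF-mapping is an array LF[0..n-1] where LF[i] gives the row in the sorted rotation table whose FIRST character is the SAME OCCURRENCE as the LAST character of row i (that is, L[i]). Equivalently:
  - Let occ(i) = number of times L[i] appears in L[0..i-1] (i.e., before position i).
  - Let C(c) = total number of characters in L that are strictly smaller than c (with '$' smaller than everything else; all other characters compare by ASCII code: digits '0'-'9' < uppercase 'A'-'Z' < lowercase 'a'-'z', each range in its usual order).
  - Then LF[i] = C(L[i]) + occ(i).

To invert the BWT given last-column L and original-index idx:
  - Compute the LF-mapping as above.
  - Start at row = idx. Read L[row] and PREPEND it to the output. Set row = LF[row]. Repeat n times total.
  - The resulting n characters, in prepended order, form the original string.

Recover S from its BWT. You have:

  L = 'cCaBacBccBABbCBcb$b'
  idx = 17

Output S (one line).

LF mapping: 14 7 9 2 10 15 3 16 17 4 1 5 11 8 6 18 12 0 13
Walk LF starting at row 17, prepending L[row]:
  step 1: row=17, L[17]='$', prepend. Next row=LF[17]=0
  step 2: row=0, L[0]='c', prepend. Next row=LF[0]=14
  step 3: row=14, L[14]='B', prepend. Next row=LF[14]=6
  step 4: row=6, L[6]='B', prepend. Next row=LF[6]=3
  step 5: row=3, L[3]='B', prepend. Next row=LF[3]=2
  step 6: row=2, L[2]='a', prepend. Next row=LF[2]=9
  step 7: row=9, L[9]='B', prepend. Next row=LF[9]=4
  step 8: row=4, L[4]='a', prepend. Next row=LF[4]=10
  step 9: row=10, L[10]='A', prepend. Next row=LF[10]=1
  step 10: row=1, L[1]='C', prepend. Next row=LF[1]=7
  step 11: row=7, L[7]='c', prepend. Next row=LF[7]=16
  step 12: row=16, L[16]='b', prepend. Next row=LF[16]=12
  step 13: row=12, L[12]='b', prepend. Next row=LF[12]=11
  step 14: row=11, L[11]='B', prepend. Next row=LF[11]=5
  step 15: row=5, L[5]='c', prepend. Next row=LF[5]=15
  step 16: row=15, L[15]='c', prepend. Next row=LF[15]=18
  step 17: row=18, L[18]='b', prepend. Next row=LF[18]=13
  step 18: row=13, L[13]='C', prepend. Next row=LF[13]=8
  step 19: row=8, L[8]='c', prepend. Next row=LF[8]=17
Reversed output: cCbccBbbcCAaBaBBBc$

Answer: cCbccBbbcCAaBaBBBc$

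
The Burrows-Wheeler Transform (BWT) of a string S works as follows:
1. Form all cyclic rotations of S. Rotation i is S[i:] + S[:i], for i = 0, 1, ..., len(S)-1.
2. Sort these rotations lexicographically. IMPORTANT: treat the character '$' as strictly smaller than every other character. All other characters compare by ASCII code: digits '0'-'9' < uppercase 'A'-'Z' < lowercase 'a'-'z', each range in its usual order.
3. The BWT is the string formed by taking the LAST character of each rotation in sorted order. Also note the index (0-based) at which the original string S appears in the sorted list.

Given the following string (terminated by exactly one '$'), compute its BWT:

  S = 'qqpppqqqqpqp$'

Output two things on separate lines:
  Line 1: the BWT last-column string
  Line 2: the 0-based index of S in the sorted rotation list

All 13 rotations (rotation i = S[i:]+S[:i]):
  rot[0] = qqpppqqqqpqp$
  rot[1] = qpppqqqqpqp$q
  rot[2] = pppqqqqpqp$qq
  rot[3] = ppqqqqpqp$qqp
  rot[4] = pqqqqpqp$qqpp
  rot[5] = qqqqpqp$qqppp
  rot[6] = qqqpqp$qqpppq
  rot[7] = qqpqp$qqpppqq
  rot[8] = qpqp$qqpppqqq
  rot[9] = pqp$qqpppqqqq
  rot[10] = qp$qqpppqqqqp
  rot[11] = p$qqpppqqqqpq
  rot[12] = $qqpppqqqqpqp
Sorted (with $ < everything):
  sorted[0] = $qqpppqqqqpqp  (last char: 'p')
  sorted[1] = p$qqpppqqqqpq  (last char: 'q')
  sorted[2] = pppqqqqpqp$qq  (last char: 'q')
  sorted[3] = ppqqqqpqp$qqp  (last char: 'p')
  sorted[4] = pqp$qqpppqqqq  (last char: 'q')
  sorted[5] = pqqqqpqp$qqpp  (last char: 'p')
  sorted[6] = qp$qqpppqqqqp  (last char: 'p')
  sorted[7] = qpppqqqqpqp$q  (last char: 'q')
  sorted[8] = qpqp$qqpppqqq  (last char: 'q')
  sorted[9] = qqpppqqqqpqp$  (last char: '$')
  sorted[10] = qqpqp$qqpppqq  (last char: 'q')
  sorted[11] = qqqpqp$qqpppq  (last char: 'q')
  sorted[12] = qqqqpqp$qqppp  (last char: 'p')
Last column: pqqpqppqq$qqp
Original string S is at sorted index 9

Answer: pqqpqppqq$qqp
9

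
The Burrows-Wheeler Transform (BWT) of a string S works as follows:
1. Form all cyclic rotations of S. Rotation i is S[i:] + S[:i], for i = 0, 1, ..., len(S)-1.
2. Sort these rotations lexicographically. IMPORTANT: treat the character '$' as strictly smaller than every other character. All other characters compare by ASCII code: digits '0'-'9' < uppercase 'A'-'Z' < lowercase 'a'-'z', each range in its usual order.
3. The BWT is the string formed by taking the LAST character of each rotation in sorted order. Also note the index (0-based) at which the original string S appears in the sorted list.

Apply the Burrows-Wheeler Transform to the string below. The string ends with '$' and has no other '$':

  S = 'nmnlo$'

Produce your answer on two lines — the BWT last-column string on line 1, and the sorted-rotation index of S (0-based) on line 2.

Answer: onnm$l
4

Derivation:
All 6 rotations (rotation i = S[i:]+S[:i]):
  rot[0] = nmnlo$
  rot[1] = mnlo$n
  rot[2] = nlo$nm
  rot[3] = lo$nmn
  rot[4] = o$nmnl
  rot[5] = $nmnlo
Sorted (with $ < everything):
  sorted[0] = $nmnlo  (last char: 'o')
  sorted[1] = lo$nmn  (last char: 'n')
  sorted[2] = mnlo$n  (last char: 'n')
  sorted[3] = nlo$nm  (last char: 'm')
  sorted[4] = nmnlo$  (last char: '$')
  sorted[5] = o$nmnl  (last char: 'l')
Last column: onnm$l
Original string S is at sorted index 4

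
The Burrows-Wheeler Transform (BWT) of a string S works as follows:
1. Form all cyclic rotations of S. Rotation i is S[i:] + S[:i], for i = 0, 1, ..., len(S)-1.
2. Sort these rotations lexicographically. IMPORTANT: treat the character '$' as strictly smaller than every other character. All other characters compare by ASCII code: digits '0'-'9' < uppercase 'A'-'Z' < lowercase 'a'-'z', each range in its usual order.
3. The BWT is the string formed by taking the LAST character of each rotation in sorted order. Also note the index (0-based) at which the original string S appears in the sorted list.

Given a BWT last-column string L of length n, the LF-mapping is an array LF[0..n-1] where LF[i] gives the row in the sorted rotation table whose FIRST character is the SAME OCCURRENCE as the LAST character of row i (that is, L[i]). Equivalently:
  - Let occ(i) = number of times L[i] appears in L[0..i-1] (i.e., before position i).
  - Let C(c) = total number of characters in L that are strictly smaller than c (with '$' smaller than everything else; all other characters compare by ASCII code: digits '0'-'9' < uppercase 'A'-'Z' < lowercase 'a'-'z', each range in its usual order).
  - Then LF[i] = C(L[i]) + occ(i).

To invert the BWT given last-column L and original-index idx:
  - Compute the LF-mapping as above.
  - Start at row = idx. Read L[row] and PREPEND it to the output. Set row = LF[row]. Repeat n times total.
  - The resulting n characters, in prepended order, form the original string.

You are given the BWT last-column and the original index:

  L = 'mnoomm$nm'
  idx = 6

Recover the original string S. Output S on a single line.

LF mapping: 1 5 7 8 2 3 0 6 4
Walk LF starting at row 6, prepending L[row]:
  step 1: row=6, L[6]='$', prepend. Next row=LF[6]=0
  step 2: row=0, L[0]='m', prepend. Next row=LF[0]=1
  step 3: row=1, L[1]='n', prepend. Next row=LF[1]=5
  step 4: row=5, L[5]='m', prepend. Next row=LF[5]=3
  step 5: row=3, L[3]='o', prepend. Next row=LF[3]=8
  step 6: row=8, L[8]='m', prepend. Next row=LF[8]=4
  step 7: row=4, L[4]='m', prepend. Next row=LF[4]=2
  step 8: row=2, L[2]='o', prepend. Next row=LF[2]=7
  step 9: row=7, L[7]='n', prepend. Next row=LF[7]=6
Reversed output: nommomnm$

Answer: nommomnm$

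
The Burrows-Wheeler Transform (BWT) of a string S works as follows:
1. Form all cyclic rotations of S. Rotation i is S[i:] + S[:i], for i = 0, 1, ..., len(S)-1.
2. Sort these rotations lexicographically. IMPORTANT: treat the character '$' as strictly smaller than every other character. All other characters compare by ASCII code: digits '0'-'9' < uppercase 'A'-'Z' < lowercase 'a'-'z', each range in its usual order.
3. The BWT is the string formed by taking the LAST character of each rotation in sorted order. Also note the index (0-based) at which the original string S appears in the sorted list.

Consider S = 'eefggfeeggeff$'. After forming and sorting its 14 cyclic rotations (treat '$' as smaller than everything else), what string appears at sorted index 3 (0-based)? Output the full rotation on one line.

All 14 rotations (rotation i = S[i:]+S[:i]):
  rot[0] = eefggfeeggeff$
  rot[1] = efggfeeggeff$e
  rot[2] = fggfeeggeff$ee
  rot[3] = ggfeeggeff$eef
  rot[4] = gfeeggeff$eefg
  rot[5] = feeggeff$eefgg
  rot[6] = eeggeff$eefggf
  rot[7] = eggeff$eefggfe
  rot[8] = ggeff$eefggfee
  rot[9] = geff$eefggfeeg
  rot[10] = eff$eefggfeegg
  rot[11] = ff$eefggfeegge
  rot[12] = f$eefggfeeggef
  rot[13] = $eefggfeeggeff
Sorted (with $ < everything):
  sorted[0] = $eefggfeeggeff
  sorted[1] = eefggfeeggeff$
  sorted[2] = eeggeff$eefggf
  sorted[3] = eff$eefggfeegg
  sorted[4] = efggfeeggeff$e
  sorted[5] = eggeff$eefggfe
  sorted[6] = f$eefggfeeggef
  sorted[7] = feeggeff$eefgg
  sorted[8] = ff$eefggfeegge
  sorted[9] = fggfeeggeff$ee
  sorted[10] = geff$eefggfeeg
  sorted[11] = gfeeggeff$eefg
  sorted[12] = ggeff$eefggfee
  sorted[13] = ggfeeggeff$eef
sorted[3] = eff$eefggfeegg

Answer: eff$eefggfeegg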